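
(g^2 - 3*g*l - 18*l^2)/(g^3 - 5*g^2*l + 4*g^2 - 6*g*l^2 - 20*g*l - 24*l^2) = (g + 3*l)/(g^2 + g*l + 4*g + 4*l)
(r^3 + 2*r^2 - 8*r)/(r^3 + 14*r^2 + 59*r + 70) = r*(r^2 + 2*r - 8)/(r^3 + 14*r^2 + 59*r + 70)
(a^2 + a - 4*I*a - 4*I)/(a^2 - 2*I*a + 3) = (a^2 + a - 4*I*a - 4*I)/(a^2 - 2*I*a + 3)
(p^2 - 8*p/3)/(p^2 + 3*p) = (p - 8/3)/(p + 3)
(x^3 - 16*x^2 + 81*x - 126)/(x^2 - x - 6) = (x^2 - 13*x + 42)/(x + 2)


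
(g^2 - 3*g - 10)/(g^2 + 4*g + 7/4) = 4*(g^2 - 3*g - 10)/(4*g^2 + 16*g + 7)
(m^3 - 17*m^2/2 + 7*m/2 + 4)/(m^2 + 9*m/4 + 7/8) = 4*(m^2 - 9*m + 8)/(4*m + 7)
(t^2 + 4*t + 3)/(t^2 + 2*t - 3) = (t + 1)/(t - 1)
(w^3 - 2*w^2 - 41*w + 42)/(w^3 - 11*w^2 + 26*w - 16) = (w^2 - w - 42)/(w^2 - 10*w + 16)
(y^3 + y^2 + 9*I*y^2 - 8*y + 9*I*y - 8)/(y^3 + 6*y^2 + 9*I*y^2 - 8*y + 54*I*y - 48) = (y + 1)/(y + 6)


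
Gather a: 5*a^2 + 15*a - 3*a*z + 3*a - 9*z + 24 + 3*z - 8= 5*a^2 + a*(18 - 3*z) - 6*z + 16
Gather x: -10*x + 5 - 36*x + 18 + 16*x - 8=15 - 30*x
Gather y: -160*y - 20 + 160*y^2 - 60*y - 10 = 160*y^2 - 220*y - 30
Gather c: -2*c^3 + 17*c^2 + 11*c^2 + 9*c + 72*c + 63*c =-2*c^3 + 28*c^2 + 144*c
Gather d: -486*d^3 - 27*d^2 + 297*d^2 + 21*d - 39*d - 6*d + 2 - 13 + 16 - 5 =-486*d^3 + 270*d^2 - 24*d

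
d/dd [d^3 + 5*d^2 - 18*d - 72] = 3*d^2 + 10*d - 18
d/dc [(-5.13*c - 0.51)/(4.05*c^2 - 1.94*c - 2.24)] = (20.7765*c^2 + 4.131*c + 10.5018)/(16.4025*c^4 - 15.714*c^3 - 14.3804*c^2 + 8.6912*c + 5.0176)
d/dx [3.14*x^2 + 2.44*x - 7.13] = 6.28*x + 2.44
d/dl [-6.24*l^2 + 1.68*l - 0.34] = 1.68 - 12.48*l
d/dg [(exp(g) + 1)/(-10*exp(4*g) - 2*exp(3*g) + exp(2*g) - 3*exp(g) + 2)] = ((exp(g) + 1)*(40*exp(3*g) + 6*exp(2*g) - 2*exp(g) + 3) - 10*exp(4*g) - 2*exp(3*g) + exp(2*g) - 3*exp(g) + 2)*exp(g)/(10*exp(4*g) + 2*exp(3*g) - exp(2*g) + 3*exp(g) - 2)^2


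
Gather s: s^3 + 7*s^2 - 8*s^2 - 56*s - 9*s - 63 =s^3 - s^2 - 65*s - 63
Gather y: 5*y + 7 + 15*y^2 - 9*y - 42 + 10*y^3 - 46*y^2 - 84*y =10*y^3 - 31*y^2 - 88*y - 35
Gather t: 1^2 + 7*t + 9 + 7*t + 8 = 14*t + 18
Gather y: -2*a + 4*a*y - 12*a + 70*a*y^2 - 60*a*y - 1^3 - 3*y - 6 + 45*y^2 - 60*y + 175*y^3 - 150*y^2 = -14*a + 175*y^3 + y^2*(70*a - 105) + y*(-56*a - 63) - 7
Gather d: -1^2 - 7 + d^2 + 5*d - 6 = d^2 + 5*d - 14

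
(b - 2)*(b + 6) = b^2 + 4*b - 12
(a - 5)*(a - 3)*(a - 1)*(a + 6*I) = a^4 - 9*a^3 + 6*I*a^3 + 23*a^2 - 54*I*a^2 - 15*a + 138*I*a - 90*I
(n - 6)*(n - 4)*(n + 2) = n^3 - 8*n^2 + 4*n + 48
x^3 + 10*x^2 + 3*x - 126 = (x - 3)*(x + 6)*(x + 7)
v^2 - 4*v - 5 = (v - 5)*(v + 1)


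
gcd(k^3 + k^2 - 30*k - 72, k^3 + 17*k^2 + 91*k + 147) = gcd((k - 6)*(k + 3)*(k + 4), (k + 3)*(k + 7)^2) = k + 3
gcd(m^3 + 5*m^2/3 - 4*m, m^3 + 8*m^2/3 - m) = m^2 + 3*m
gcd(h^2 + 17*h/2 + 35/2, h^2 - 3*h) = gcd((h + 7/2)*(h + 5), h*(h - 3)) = 1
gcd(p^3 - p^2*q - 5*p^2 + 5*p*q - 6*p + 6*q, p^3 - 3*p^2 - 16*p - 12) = p^2 - 5*p - 6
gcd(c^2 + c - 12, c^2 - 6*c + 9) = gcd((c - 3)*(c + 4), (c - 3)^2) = c - 3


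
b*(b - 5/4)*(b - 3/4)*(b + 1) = b^4 - b^3 - 17*b^2/16 + 15*b/16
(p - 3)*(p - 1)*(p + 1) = p^3 - 3*p^2 - p + 3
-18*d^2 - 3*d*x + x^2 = (-6*d + x)*(3*d + x)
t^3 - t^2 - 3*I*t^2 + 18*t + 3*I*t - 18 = (t - 1)*(t - 6*I)*(t + 3*I)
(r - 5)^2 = r^2 - 10*r + 25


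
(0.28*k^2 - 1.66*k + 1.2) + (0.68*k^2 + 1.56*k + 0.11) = 0.96*k^2 - 0.0999999999999999*k + 1.31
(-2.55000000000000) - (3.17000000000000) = -5.72000000000000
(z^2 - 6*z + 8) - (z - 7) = z^2 - 7*z + 15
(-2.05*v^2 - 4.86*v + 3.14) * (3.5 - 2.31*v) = 4.7355*v^3 + 4.0516*v^2 - 24.2634*v + 10.99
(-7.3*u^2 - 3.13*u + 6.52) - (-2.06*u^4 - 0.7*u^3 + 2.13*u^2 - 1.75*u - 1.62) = 2.06*u^4 + 0.7*u^3 - 9.43*u^2 - 1.38*u + 8.14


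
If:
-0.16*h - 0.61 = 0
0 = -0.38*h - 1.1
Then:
No Solution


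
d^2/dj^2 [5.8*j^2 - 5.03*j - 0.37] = 11.6000000000000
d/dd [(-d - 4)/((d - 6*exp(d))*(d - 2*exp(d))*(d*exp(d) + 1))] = ((d + 1)*(d + 4)*(d - 6*exp(d))*(d - 2*exp(d))*exp(d) - (d + 4)*(d - 6*exp(d))*(d*exp(d) + 1)*(2*exp(d) - 1) - (d + 4)*(d - 2*exp(d))*(d*exp(d) + 1)*(6*exp(d) - 1) - (d - 6*exp(d))*(d - 2*exp(d))*(d*exp(d) + 1))/((d - 6*exp(d))^2*(d - 2*exp(d))^2*(d*exp(d) + 1)^2)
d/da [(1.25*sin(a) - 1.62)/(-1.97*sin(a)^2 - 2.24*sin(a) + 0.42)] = (2.4625*sin(a)^2 - 6.3828*sin(a) - 3.1038)*cos(a)/(3.8809*sin(a)^4 + 8.8256*sin(a)^3 + 3.3628*sin(a)^2 - 1.8816*sin(a) + 0.1764)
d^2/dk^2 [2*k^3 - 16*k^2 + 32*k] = 12*k - 32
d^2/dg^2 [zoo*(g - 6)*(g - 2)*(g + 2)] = zoo*(g - 2)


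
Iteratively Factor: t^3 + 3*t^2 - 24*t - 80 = (t - 5)*(t^2 + 8*t + 16) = (t - 5)*(t + 4)*(t + 4)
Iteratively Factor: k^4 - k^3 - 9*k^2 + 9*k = (k + 3)*(k^3 - 4*k^2 + 3*k) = (k - 1)*(k + 3)*(k^2 - 3*k) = k*(k - 1)*(k + 3)*(k - 3)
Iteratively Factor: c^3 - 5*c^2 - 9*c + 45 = (c - 5)*(c^2 - 9) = (c - 5)*(c - 3)*(c + 3)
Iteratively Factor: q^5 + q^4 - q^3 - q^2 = (q)*(q^4 + q^3 - q^2 - q) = q*(q + 1)*(q^3 - q) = q*(q - 1)*(q + 1)*(q^2 + q) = q^2*(q - 1)*(q + 1)*(q + 1)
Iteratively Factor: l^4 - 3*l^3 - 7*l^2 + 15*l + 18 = (l + 1)*(l^3 - 4*l^2 - 3*l + 18) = (l - 3)*(l + 1)*(l^2 - l - 6) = (l - 3)*(l + 1)*(l + 2)*(l - 3)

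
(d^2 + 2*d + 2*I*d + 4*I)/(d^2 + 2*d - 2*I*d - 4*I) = (d + 2*I)/(d - 2*I)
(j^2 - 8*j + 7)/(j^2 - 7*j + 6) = (j - 7)/(j - 6)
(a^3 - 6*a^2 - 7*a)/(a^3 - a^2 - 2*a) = (a - 7)/(a - 2)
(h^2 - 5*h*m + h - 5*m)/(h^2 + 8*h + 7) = (h - 5*m)/(h + 7)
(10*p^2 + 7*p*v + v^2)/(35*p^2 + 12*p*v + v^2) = (2*p + v)/(7*p + v)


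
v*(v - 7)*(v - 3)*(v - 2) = v^4 - 12*v^3 + 41*v^2 - 42*v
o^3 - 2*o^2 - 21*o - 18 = (o - 6)*(o + 1)*(o + 3)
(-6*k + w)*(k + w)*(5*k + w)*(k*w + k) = -30*k^4*w - 30*k^4 - 31*k^3*w^2 - 31*k^3*w + k*w^4 + k*w^3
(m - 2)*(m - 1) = m^2 - 3*m + 2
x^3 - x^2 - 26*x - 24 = (x - 6)*(x + 1)*(x + 4)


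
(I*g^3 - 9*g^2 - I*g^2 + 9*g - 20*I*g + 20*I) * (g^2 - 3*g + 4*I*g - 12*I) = I*g^5 - 13*g^4 - 4*I*g^4 + 52*g^3 - 53*I*g^3 + 41*g^2 + 224*I*g^2 - 320*g - 168*I*g + 240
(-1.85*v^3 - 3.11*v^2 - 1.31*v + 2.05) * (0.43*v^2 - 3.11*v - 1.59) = -0.7955*v^5 + 4.4162*v^4 + 12.0503*v^3 + 9.9005*v^2 - 4.2926*v - 3.2595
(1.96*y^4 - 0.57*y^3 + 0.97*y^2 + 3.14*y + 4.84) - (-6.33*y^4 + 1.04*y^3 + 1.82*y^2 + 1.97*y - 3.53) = 8.29*y^4 - 1.61*y^3 - 0.85*y^2 + 1.17*y + 8.37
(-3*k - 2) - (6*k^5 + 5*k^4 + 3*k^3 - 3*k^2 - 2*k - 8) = -6*k^5 - 5*k^4 - 3*k^3 + 3*k^2 - k + 6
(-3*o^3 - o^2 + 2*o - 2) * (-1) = 3*o^3 + o^2 - 2*o + 2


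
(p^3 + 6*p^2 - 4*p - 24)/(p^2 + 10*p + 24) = (p^2 - 4)/(p + 4)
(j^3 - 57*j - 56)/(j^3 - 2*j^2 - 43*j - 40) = (j + 7)/(j + 5)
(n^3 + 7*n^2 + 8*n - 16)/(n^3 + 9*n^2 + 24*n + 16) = (n - 1)/(n + 1)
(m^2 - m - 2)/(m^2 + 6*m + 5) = (m - 2)/(m + 5)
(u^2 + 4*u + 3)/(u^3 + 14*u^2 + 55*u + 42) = (u + 3)/(u^2 + 13*u + 42)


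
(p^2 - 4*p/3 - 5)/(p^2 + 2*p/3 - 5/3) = (p - 3)/(p - 1)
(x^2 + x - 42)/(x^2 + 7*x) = (x - 6)/x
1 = 1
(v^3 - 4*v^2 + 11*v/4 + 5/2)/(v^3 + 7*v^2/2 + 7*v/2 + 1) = (v^2 - 9*v/2 + 5)/(v^2 + 3*v + 2)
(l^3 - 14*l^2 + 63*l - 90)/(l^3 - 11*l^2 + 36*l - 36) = (l - 5)/(l - 2)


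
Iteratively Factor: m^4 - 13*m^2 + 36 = (m + 3)*(m^3 - 3*m^2 - 4*m + 12) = (m + 2)*(m + 3)*(m^2 - 5*m + 6) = (m - 2)*(m + 2)*(m + 3)*(m - 3)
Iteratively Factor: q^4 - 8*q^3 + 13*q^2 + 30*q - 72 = (q - 4)*(q^3 - 4*q^2 - 3*q + 18) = (q - 4)*(q - 3)*(q^2 - q - 6) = (q - 4)*(q - 3)*(q + 2)*(q - 3)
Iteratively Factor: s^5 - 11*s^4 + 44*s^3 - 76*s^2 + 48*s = (s - 4)*(s^4 - 7*s^3 + 16*s^2 - 12*s) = (s - 4)*(s - 2)*(s^3 - 5*s^2 + 6*s) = s*(s - 4)*(s - 2)*(s^2 - 5*s + 6) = s*(s - 4)*(s - 2)^2*(s - 3)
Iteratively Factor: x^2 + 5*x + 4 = (x + 4)*(x + 1)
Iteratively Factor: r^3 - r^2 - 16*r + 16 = (r - 1)*(r^2 - 16) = (r - 4)*(r - 1)*(r + 4)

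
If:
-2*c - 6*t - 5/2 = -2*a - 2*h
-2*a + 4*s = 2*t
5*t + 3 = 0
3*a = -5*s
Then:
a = 3/11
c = h + 181/220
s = -9/55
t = -3/5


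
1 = 1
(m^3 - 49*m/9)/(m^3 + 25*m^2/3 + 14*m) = (m - 7/3)/(m + 6)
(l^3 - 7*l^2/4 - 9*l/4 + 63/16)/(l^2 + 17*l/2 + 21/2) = (8*l^2 - 26*l + 21)/(8*(l + 7))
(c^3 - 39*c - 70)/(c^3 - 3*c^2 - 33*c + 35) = (c + 2)/(c - 1)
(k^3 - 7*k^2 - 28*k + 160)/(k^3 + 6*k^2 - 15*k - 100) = (k - 8)/(k + 5)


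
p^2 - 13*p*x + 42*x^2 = (p - 7*x)*(p - 6*x)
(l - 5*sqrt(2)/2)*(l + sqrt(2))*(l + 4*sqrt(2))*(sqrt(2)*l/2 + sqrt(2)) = sqrt(2)*l^4/2 + sqrt(2)*l^3 + 5*l^3/2 - 17*sqrt(2)*l^2/2 + 5*l^2 - 17*sqrt(2)*l - 20*l - 40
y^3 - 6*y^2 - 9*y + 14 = (y - 7)*(y - 1)*(y + 2)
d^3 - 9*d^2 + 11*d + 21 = (d - 7)*(d - 3)*(d + 1)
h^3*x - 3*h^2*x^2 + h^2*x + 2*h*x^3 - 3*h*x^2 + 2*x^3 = (h - 2*x)*(h - x)*(h*x + x)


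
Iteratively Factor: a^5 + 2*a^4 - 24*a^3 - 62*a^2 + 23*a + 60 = (a + 3)*(a^4 - a^3 - 21*a^2 + a + 20) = (a + 1)*(a + 3)*(a^3 - 2*a^2 - 19*a + 20) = (a + 1)*(a + 3)*(a + 4)*(a^2 - 6*a + 5) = (a - 5)*(a + 1)*(a + 3)*(a + 4)*(a - 1)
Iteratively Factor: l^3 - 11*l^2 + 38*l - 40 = (l - 2)*(l^2 - 9*l + 20) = (l - 4)*(l - 2)*(l - 5)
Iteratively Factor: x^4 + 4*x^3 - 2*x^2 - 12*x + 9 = (x + 3)*(x^3 + x^2 - 5*x + 3) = (x + 3)^2*(x^2 - 2*x + 1) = (x - 1)*(x + 3)^2*(x - 1)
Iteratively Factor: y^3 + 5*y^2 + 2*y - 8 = (y + 4)*(y^2 + y - 2) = (y - 1)*(y + 4)*(y + 2)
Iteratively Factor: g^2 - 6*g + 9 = (g - 3)*(g - 3)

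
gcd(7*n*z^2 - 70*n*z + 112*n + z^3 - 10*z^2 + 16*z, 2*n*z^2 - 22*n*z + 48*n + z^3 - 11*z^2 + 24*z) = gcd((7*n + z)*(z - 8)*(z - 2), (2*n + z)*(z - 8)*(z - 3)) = z - 8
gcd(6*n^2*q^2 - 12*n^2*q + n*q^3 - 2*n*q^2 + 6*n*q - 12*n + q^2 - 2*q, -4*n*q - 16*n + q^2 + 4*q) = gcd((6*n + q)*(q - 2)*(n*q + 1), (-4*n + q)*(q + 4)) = 1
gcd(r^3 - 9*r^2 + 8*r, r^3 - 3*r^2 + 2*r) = r^2 - r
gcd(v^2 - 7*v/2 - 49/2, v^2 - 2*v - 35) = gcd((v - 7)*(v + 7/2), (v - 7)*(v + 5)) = v - 7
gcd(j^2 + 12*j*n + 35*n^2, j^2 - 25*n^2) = j + 5*n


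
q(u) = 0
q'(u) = 0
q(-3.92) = 0.00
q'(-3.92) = 0.00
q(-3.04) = 0.00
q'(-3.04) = 0.00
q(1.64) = 0.00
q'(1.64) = 0.00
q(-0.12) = 0.00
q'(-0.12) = 0.00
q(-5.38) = 0.00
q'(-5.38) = 0.00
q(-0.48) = 0.00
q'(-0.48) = 0.00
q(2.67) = 0.00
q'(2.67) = 0.00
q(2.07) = 0.00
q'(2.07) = 0.00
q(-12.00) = 0.00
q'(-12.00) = 0.00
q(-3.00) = 0.00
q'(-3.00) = 0.00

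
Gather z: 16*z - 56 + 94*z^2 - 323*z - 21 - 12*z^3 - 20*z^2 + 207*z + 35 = -12*z^3 + 74*z^2 - 100*z - 42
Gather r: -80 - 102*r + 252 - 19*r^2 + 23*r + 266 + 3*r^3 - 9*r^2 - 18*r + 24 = 3*r^3 - 28*r^2 - 97*r + 462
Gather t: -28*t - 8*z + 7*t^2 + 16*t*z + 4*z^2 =7*t^2 + t*(16*z - 28) + 4*z^2 - 8*z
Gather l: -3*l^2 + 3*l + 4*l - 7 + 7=-3*l^2 + 7*l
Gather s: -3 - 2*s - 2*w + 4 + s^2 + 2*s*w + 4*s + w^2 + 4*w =s^2 + s*(2*w + 2) + w^2 + 2*w + 1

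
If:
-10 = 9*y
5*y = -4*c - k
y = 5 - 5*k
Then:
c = 13/12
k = 11/9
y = -10/9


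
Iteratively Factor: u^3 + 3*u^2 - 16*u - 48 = (u - 4)*(u^2 + 7*u + 12) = (u - 4)*(u + 4)*(u + 3)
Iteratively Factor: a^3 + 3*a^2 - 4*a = (a - 1)*(a^2 + 4*a) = a*(a - 1)*(a + 4)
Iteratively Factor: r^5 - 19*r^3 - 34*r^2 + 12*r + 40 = (r - 1)*(r^4 + r^3 - 18*r^2 - 52*r - 40) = (r - 1)*(r + 2)*(r^3 - r^2 - 16*r - 20) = (r - 1)*(r + 2)^2*(r^2 - 3*r - 10) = (r - 5)*(r - 1)*(r + 2)^2*(r + 2)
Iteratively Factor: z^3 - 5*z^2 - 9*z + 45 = (z + 3)*(z^2 - 8*z + 15) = (z - 5)*(z + 3)*(z - 3)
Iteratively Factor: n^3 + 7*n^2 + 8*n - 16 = (n + 4)*(n^2 + 3*n - 4) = (n - 1)*(n + 4)*(n + 4)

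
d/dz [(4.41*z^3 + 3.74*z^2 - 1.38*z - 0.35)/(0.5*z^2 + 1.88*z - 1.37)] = (2.205*z^4 + 16.5816*z^3 - 10.4039*z^2 - 9.8976*z + 2.5486)/(0.25*z^4 + 1.88*z^3 + 2.1644*z^2 - 5.1512*z + 1.8769)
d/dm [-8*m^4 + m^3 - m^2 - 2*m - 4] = -32*m^3 + 3*m^2 - 2*m - 2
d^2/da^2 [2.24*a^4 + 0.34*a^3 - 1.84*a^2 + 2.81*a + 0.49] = 26.88*a^2 + 2.04*a - 3.68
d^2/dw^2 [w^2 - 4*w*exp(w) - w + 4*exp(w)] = -4*w*exp(w) - 4*exp(w) + 2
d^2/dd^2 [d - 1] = 0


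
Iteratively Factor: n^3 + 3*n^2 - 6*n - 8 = (n + 1)*(n^2 + 2*n - 8) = (n - 2)*(n + 1)*(n + 4)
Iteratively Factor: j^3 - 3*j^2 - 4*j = (j - 4)*(j^2 + j) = (j - 4)*(j + 1)*(j)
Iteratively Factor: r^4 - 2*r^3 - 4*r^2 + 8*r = (r - 2)*(r^3 - 4*r) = (r - 2)^2*(r^2 + 2*r) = r*(r - 2)^2*(r + 2)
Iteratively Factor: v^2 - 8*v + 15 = (v - 5)*(v - 3)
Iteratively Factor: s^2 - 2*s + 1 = (s - 1)*(s - 1)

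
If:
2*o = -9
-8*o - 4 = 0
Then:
No Solution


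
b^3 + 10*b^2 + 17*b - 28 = (b - 1)*(b + 4)*(b + 7)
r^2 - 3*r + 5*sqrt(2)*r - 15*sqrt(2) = (r - 3)*(r + 5*sqrt(2))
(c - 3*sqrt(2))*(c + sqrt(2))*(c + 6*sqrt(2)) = c^3 + 4*sqrt(2)*c^2 - 30*c - 36*sqrt(2)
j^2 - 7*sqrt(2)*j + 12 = (j - 6*sqrt(2))*(j - sqrt(2))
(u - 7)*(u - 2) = u^2 - 9*u + 14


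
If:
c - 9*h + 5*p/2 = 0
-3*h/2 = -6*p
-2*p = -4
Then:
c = 67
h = 8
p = 2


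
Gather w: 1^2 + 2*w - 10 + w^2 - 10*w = w^2 - 8*w - 9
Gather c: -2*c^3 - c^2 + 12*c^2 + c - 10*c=-2*c^3 + 11*c^2 - 9*c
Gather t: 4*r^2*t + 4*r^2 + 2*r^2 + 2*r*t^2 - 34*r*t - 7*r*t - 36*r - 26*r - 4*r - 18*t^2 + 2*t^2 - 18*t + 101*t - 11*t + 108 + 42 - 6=6*r^2 - 66*r + t^2*(2*r - 16) + t*(4*r^2 - 41*r + 72) + 144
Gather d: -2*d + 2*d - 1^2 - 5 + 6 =0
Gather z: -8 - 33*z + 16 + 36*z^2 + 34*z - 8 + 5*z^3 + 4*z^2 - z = 5*z^3 + 40*z^2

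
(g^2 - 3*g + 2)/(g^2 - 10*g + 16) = (g - 1)/(g - 8)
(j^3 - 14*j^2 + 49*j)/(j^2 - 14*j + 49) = j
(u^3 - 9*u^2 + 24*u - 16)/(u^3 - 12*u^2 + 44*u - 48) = (u^2 - 5*u + 4)/(u^2 - 8*u + 12)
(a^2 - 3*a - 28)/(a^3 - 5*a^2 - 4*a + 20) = (a^2 - 3*a - 28)/(a^3 - 5*a^2 - 4*a + 20)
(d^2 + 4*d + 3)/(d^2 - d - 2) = (d + 3)/(d - 2)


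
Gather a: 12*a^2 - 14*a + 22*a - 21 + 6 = 12*a^2 + 8*a - 15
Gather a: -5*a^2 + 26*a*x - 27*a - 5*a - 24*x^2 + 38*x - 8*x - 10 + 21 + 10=-5*a^2 + a*(26*x - 32) - 24*x^2 + 30*x + 21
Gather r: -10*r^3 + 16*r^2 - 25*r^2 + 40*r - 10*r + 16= -10*r^3 - 9*r^2 + 30*r + 16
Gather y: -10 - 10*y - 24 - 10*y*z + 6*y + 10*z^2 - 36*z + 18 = y*(-10*z - 4) + 10*z^2 - 36*z - 16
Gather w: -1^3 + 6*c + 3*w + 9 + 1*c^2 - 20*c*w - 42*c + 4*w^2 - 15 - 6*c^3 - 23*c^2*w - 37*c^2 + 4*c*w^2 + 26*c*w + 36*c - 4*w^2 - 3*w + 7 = -6*c^3 - 36*c^2 + 4*c*w^2 + w*(-23*c^2 + 6*c)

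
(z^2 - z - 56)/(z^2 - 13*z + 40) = (z + 7)/(z - 5)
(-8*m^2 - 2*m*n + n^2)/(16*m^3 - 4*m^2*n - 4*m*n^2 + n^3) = -1/(2*m - n)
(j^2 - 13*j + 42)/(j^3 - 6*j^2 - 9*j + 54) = (j - 7)/(j^2 - 9)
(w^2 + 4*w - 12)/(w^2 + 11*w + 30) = (w - 2)/(w + 5)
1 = 1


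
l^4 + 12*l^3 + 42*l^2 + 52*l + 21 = (l + 1)^2*(l + 3)*(l + 7)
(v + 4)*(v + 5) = v^2 + 9*v + 20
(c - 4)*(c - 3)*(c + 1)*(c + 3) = c^4 - 3*c^3 - 13*c^2 + 27*c + 36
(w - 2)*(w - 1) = w^2 - 3*w + 2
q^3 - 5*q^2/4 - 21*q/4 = q*(q - 3)*(q + 7/4)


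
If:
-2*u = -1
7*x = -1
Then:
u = 1/2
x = -1/7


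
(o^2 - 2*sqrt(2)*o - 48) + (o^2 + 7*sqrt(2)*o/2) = 2*o^2 + 3*sqrt(2)*o/2 - 48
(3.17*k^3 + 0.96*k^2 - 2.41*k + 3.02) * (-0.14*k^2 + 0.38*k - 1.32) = -0.4438*k^5 + 1.0702*k^4 - 3.4822*k^3 - 2.6058*k^2 + 4.3288*k - 3.9864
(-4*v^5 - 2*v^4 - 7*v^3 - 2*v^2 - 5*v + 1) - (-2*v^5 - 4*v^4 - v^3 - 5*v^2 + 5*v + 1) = -2*v^5 + 2*v^4 - 6*v^3 + 3*v^2 - 10*v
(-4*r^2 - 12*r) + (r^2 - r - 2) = -3*r^2 - 13*r - 2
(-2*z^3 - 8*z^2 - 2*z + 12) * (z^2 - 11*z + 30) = -2*z^5 + 14*z^4 + 26*z^3 - 206*z^2 - 192*z + 360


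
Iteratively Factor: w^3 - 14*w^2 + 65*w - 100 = (w - 5)*(w^2 - 9*w + 20) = (w - 5)^2*(w - 4)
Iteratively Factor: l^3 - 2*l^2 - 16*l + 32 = (l - 2)*(l^2 - 16) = (l - 2)*(l + 4)*(l - 4)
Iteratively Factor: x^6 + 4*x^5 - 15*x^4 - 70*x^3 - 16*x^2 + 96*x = (x - 1)*(x^5 + 5*x^4 - 10*x^3 - 80*x^2 - 96*x) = (x - 4)*(x - 1)*(x^4 + 9*x^3 + 26*x^2 + 24*x) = (x - 4)*(x - 1)*(x + 4)*(x^3 + 5*x^2 + 6*x) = x*(x - 4)*(x - 1)*(x + 4)*(x^2 + 5*x + 6) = x*(x - 4)*(x - 1)*(x + 3)*(x + 4)*(x + 2)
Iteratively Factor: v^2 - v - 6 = (v - 3)*(v + 2)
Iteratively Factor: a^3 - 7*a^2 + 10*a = (a - 5)*(a^2 - 2*a) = a*(a - 5)*(a - 2)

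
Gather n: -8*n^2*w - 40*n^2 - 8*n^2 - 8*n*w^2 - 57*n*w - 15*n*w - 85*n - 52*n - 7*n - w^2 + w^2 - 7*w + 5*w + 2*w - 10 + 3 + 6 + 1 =n^2*(-8*w - 48) + n*(-8*w^2 - 72*w - 144)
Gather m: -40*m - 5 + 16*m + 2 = -24*m - 3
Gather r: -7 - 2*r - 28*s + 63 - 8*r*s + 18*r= r*(16 - 8*s) - 28*s + 56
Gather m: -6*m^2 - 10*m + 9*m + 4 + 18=-6*m^2 - m + 22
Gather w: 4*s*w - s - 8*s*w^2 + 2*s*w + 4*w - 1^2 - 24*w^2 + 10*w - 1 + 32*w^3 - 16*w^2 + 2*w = -s + 32*w^3 + w^2*(-8*s - 40) + w*(6*s + 16) - 2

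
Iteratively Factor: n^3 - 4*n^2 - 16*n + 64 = (n - 4)*(n^2 - 16) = (n - 4)*(n + 4)*(n - 4)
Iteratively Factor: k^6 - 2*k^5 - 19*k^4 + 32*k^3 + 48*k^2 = (k + 1)*(k^5 - 3*k^4 - 16*k^3 + 48*k^2) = k*(k + 1)*(k^4 - 3*k^3 - 16*k^2 + 48*k) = k*(k - 4)*(k + 1)*(k^3 + k^2 - 12*k) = k*(k - 4)*(k - 3)*(k + 1)*(k^2 + 4*k) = k*(k - 4)*(k - 3)*(k + 1)*(k + 4)*(k)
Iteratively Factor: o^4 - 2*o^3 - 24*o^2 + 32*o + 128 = (o + 4)*(o^3 - 6*o^2 + 32) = (o + 2)*(o + 4)*(o^2 - 8*o + 16) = (o - 4)*(o + 2)*(o + 4)*(o - 4)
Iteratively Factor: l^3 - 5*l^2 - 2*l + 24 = (l - 4)*(l^2 - l - 6) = (l - 4)*(l - 3)*(l + 2)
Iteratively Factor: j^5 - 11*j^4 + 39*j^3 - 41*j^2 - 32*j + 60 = (j + 1)*(j^4 - 12*j^3 + 51*j^2 - 92*j + 60) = (j - 2)*(j + 1)*(j^3 - 10*j^2 + 31*j - 30) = (j - 5)*(j - 2)*(j + 1)*(j^2 - 5*j + 6) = (j - 5)*(j - 3)*(j - 2)*(j + 1)*(j - 2)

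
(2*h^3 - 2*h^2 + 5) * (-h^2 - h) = -2*h^5 + 2*h^3 - 5*h^2 - 5*h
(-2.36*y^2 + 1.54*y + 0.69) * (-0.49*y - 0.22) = 1.1564*y^3 - 0.2354*y^2 - 0.6769*y - 0.1518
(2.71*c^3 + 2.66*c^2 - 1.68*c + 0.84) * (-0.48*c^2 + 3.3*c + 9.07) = -1.3008*c^5 + 7.6662*c^4 + 34.1641*c^3 + 18.179*c^2 - 12.4656*c + 7.6188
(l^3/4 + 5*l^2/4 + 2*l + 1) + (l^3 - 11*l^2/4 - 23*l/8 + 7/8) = 5*l^3/4 - 3*l^2/2 - 7*l/8 + 15/8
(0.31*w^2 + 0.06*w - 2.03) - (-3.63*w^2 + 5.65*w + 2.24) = 3.94*w^2 - 5.59*w - 4.27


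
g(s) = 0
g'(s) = 0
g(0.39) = 0.00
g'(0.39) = 0.00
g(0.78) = 0.00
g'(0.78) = 0.00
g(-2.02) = 0.00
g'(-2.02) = 0.00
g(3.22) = 0.00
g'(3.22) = 0.00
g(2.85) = 0.00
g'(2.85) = 0.00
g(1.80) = 0.00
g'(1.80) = 0.00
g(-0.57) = 0.00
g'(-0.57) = 0.00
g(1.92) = 0.00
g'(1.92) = 0.00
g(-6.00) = 0.00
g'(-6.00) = 0.00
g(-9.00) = 0.00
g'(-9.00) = 0.00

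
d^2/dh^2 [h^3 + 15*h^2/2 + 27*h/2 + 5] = 6*h + 15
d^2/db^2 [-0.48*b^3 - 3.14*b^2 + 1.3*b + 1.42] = -2.88*b - 6.28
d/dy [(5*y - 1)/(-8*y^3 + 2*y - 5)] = (-40*y^3 + 10*y + 2*(5*y - 1)*(12*y^2 - 1) - 25)/(8*y^3 - 2*y + 5)^2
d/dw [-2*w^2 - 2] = -4*w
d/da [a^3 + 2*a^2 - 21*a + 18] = 3*a^2 + 4*a - 21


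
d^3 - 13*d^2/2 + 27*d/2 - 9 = (d - 3)*(d - 2)*(d - 3/2)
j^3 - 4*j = j*(j - 2)*(j + 2)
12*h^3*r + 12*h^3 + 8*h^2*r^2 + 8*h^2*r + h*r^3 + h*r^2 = (2*h + r)*(6*h + r)*(h*r + h)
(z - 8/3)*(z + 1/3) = z^2 - 7*z/3 - 8/9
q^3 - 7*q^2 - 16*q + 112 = (q - 7)*(q - 4)*(q + 4)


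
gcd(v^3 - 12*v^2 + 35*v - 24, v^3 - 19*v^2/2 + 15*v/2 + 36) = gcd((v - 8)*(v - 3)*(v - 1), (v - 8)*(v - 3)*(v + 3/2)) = v^2 - 11*v + 24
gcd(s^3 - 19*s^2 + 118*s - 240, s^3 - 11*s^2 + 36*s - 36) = s - 6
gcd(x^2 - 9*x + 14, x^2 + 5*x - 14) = x - 2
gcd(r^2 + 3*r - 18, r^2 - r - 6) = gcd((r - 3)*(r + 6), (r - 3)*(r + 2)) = r - 3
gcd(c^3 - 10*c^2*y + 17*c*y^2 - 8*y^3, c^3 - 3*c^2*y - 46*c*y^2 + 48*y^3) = c^2 - 9*c*y + 8*y^2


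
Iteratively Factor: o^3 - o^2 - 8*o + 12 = (o + 3)*(o^2 - 4*o + 4) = (o - 2)*(o + 3)*(o - 2)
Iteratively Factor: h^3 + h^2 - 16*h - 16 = (h + 1)*(h^2 - 16) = (h - 4)*(h + 1)*(h + 4)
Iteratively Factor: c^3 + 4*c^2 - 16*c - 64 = (c + 4)*(c^2 - 16) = (c - 4)*(c + 4)*(c + 4)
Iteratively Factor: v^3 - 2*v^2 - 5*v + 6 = (v - 3)*(v^2 + v - 2) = (v - 3)*(v + 2)*(v - 1)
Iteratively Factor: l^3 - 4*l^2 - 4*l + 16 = (l + 2)*(l^2 - 6*l + 8) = (l - 2)*(l + 2)*(l - 4)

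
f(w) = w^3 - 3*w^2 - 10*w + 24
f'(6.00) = 62.00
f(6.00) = 72.00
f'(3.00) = -1.00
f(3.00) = -6.00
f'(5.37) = 44.29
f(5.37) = 38.64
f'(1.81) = -11.03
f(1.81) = 2.00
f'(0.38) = -11.85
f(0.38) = 19.82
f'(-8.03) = 231.62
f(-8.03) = -606.92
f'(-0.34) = -7.61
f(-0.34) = 27.01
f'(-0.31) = -7.85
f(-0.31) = 26.78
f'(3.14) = 0.74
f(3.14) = -6.02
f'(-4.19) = 67.81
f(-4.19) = -60.33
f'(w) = 3*w^2 - 6*w - 10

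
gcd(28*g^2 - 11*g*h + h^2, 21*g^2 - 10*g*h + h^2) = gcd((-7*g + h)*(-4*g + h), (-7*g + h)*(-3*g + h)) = 7*g - h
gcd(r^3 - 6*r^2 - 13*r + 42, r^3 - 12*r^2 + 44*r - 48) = r - 2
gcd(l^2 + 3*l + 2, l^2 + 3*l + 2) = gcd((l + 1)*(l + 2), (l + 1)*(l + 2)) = l^2 + 3*l + 2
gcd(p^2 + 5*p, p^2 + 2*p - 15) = p + 5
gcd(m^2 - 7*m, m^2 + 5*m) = m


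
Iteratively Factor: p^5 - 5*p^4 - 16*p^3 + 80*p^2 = (p)*(p^4 - 5*p^3 - 16*p^2 + 80*p) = p^2*(p^3 - 5*p^2 - 16*p + 80) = p^2*(p - 4)*(p^2 - p - 20) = p^2*(p - 4)*(p + 4)*(p - 5)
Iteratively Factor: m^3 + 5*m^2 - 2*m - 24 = (m + 3)*(m^2 + 2*m - 8) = (m - 2)*(m + 3)*(m + 4)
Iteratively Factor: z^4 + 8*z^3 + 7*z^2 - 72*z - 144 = (z - 3)*(z^3 + 11*z^2 + 40*z + 48) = (z - 3)*(z + 4)*(z^2 + 7*z + 12) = (z - 3)*(z + 4)^2*(z + 3)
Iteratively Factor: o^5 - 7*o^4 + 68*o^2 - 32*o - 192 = (o - 4)*(o^4 - 3*o^3 - 12*o^2 + 20*o + 48) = (o - 4)^2*(o^3 + o^2 - 8*o - 12) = (o - 4)^2*(o + 2)*(o^2 - o - 6) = (o - 4)^2*(o + 2)^2*(o - 3)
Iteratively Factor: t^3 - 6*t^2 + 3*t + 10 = (t - 5)*(t^2 - t - 2) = (t - 5)*(t - 2)*(t + 1)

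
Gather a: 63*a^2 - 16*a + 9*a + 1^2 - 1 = 63*a^2 - 7*a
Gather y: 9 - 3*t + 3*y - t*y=-3*t + y*(3 - t) + 9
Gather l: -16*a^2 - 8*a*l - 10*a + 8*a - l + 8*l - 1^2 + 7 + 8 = -16*a^2 - 2*a + l*(7 - 8*a) + 14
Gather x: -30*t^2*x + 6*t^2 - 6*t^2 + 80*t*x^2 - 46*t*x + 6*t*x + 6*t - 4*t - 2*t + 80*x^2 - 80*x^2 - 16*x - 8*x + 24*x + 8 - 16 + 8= 80*t*x^2 + x*(-30*t^2 - 40*t)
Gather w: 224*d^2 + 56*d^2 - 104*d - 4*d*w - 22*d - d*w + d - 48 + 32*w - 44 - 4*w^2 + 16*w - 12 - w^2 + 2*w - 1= 280*d^2 - 125*d - 5*w^2 + w*(50 - 5*d) - 105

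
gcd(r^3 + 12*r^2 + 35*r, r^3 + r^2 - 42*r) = r^2 + 7*r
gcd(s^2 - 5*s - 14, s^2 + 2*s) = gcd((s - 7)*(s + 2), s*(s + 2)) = s + 2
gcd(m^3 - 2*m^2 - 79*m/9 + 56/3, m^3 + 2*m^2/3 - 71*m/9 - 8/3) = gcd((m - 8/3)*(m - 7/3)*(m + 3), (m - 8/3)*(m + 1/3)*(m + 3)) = m^2 + m/3 - 8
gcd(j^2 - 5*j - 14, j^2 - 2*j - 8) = j + 2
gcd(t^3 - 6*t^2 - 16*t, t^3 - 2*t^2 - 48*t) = t^2 - 8*t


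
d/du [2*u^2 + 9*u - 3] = 4*u + 9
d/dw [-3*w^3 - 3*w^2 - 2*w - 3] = -9*w^2 - 6*w - 2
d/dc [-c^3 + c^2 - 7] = c*(2 - 3*c)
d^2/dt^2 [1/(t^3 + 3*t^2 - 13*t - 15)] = 2*(-3*(t + 1)*(t^3 + 3*t^2 - 13*t - 15) + (3*t^2 + 6*t - 13)^2)/(t^3 + 3*t^2 - 13*t - 15)^3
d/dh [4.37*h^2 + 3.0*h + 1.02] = 8.74*h + 3.0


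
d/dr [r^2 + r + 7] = 2*r + 1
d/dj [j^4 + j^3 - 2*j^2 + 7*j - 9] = 4*j^3 + 3*j^2 - 4*j + 7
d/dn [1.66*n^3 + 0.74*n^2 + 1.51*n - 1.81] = 4.98*n^2 + 1.48*n + 1.51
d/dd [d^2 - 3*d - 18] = 2*d - 3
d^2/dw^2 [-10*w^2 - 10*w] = -20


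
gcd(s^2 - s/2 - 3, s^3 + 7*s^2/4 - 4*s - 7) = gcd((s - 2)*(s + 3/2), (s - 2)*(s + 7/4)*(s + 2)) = s - 2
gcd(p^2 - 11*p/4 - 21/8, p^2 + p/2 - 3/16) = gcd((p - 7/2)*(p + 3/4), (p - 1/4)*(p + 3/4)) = p + 3/4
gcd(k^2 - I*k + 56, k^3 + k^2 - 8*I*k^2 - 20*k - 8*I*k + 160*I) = k - 8*I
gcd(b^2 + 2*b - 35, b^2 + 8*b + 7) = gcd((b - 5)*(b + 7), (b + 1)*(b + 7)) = b + 7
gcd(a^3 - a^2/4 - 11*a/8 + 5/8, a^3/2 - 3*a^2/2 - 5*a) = 1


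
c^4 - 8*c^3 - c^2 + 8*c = c*(c - 8)*(c - 1)*(c + 1)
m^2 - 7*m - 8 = (m - 8)*(m + 1)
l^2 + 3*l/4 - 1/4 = (l - 1/4)*(l + 1)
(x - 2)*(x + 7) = x^2 + 5*x - 14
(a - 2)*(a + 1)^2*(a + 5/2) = a^4 + 5*a^3/2 - 3*a^2 - 19*a/2 - 5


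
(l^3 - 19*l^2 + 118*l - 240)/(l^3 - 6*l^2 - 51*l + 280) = (l - 6)/(l + 7)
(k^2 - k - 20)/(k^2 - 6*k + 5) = (k + 4)/(k - 1)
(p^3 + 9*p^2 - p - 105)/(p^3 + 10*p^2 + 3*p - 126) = (p + 5)/(p + 6)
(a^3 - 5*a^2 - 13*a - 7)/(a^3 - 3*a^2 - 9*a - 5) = (a - 7)/(a - 5)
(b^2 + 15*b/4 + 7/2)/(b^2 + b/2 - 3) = (4*b + 7)/(2*(2*b - 3))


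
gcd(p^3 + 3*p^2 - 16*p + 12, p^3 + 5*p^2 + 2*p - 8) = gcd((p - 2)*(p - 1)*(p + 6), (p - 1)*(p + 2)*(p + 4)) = p - 1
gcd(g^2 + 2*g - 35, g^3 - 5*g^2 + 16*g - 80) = g - 5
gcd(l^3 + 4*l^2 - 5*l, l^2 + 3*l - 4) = l - 1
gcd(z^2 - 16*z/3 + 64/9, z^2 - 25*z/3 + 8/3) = 1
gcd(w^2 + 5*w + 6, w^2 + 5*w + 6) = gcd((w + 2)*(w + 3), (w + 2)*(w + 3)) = w^2 + 5*w + 6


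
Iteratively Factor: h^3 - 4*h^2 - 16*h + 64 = (h - 4)*(h^2 - 16) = (h - 4)^2*(h + 4)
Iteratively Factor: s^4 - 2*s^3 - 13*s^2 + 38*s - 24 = (s - 3)*(s^3 + s^2 - 10*s + 8) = (s - 3)*(s - 1)*(s^2 + 2*s - 8) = (s - 3)*(s - 2)*(s - 1)*(s + 4)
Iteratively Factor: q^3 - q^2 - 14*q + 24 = (q - 3)*(q^2 + 2*q - 8) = (q - 3)*(q - 2)*(q + 4)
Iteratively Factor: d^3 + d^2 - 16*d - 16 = (d + 4)*(d^2 - 3*d - 4) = (d + 1)*(d + 4)*(d - 4)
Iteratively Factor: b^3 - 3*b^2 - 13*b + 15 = (b - 5)*(b^2 + 2*b - 3) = (b - 5)*(b - 1)*(b + 3)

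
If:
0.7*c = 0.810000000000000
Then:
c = 1.16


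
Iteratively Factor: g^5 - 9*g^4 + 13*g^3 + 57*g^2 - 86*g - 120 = (g - 4)*(g^4 - 5*g^3 - 7*g^2 + 29*g + 30) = (g - 5)*(g - 4)*(g^3 - 7*g - 6) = (g - 5)*(g - 4)*(g + 2)*(g^2 - 2*g - 3) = (g - 5)*(g - 4)*(g + 1)*(g + 2)*(g - 3)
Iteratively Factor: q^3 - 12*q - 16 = (q + 2)*(q^2 - 2*q - 8) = (q + 2)^2*(q - 4)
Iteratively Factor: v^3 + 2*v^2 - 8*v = (v + 4)*(v^2 - 2*v) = (v - 2)*(v + 4)*(v)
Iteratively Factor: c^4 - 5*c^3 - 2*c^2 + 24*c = (c - 3)*(c^3 - 2*c^2 - 8*c) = (c - 3)*(c + 2)*(c^2 - 4*c) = c*(c - 3)*(c + 2)*(c - 4)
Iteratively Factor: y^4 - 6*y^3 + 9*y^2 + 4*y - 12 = (y - 2)*(y^3 - 4*y^2 + y + 6) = (y - 3)*(y - 2)*(y^2 - y - 2) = (y - 3)*(y - 2)*(y + 1)*(y - 2)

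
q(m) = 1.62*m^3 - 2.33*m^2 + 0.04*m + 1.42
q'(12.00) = 643.96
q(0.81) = 0.78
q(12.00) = 2465.74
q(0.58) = 0.98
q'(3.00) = 29.80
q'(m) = 4.86*m^2 - 4.66*m + 0.04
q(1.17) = 0.87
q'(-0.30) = 1.88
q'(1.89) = 8.59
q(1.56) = 1.96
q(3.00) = 24.31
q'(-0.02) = 0.14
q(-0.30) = 1.15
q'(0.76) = -0.69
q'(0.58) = -1.03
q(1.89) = 4.11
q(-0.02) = 1.42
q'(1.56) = 4.60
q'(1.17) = 1.24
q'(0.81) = -0.55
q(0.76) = 0.82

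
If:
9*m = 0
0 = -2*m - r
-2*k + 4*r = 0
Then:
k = 0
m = 0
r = 0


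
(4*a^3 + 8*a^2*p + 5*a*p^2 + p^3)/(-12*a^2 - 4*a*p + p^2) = (2*a^2 + 3*a*p + p^2)/(-6*a + p)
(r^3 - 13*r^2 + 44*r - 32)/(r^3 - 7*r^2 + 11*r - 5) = (r^2 - 12*r + 32)/(r^2 - 6*r + 5)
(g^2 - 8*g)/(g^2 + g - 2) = g*(g - 8)/(g^2 + g - 2)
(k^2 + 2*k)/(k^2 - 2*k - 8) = k/(k - 4)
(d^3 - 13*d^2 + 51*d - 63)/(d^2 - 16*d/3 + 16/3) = 3*(d^3 - 13*d^2 + 51*d - 63)/(3*d^2 - 16*d + 16)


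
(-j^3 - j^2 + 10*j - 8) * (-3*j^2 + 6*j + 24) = 3*j^5 - 3*j^4 - 60*j^3 + 60*j^2 + 192*j - 192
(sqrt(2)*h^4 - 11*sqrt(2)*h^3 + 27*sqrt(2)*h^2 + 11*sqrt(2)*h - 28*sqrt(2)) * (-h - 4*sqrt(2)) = -sqrt(2)*h^5 - 8*h^4 + 11*sqrt(2)*h^4 - 27*sqrt(2)*h^3 + 88*h^3 - 216*h^2 - 11*sqrt(2)*h^2 - 88*h + 28*sqrt(2)*h + 224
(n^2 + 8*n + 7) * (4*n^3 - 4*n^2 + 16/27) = 4*n^5 + 28*n^4 - 4*n^3 - 740*n^2/27 + 128*n/27 + 112/27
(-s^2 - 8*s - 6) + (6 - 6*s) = -s^2 - 14*s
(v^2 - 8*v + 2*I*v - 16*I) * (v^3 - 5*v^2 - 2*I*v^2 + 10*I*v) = v^5 - 13*v^4 + 44*v^3 - 52*v^2 + 160*v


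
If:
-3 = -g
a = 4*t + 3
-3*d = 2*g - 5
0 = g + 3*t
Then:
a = -1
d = -1/3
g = 3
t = -1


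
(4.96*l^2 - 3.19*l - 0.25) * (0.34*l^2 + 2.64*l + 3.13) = 1.6864*l^4 + 12.0098*l^3 + 7.0182*l^2 - 10.6447*l - 0.7825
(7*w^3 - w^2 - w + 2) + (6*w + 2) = 7*w^3 - w^2 + 5*w + 4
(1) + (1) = 2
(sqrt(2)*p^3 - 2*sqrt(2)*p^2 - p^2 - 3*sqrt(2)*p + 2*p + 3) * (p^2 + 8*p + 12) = sqrt(2)*p^5 - p^4 + 6*sqrt(2)*p^4 - 7*sqrt(2)*p^3 - 6*p^3 - 48*sqrt(2)*p^2 + 7*p^2 - 36*sqrt(2)*p + 48*p + 36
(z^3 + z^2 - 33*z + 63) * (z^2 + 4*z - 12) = z^5 + 5*z^4 - 41*z^3 - 81*z^2 + 648*z - 756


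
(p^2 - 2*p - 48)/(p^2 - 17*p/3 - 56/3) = 3*(p + 6)/(3*p + 7)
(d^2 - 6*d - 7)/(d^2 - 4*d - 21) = (d + 1)/(d + 3)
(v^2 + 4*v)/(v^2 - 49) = v*(v + 4)/(v^2 - 49)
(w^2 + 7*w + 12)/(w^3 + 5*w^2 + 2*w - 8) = (w + 3)/(w^2 + w - 2)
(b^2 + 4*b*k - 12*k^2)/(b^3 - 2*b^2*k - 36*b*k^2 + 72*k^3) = 1/(b - 6*k)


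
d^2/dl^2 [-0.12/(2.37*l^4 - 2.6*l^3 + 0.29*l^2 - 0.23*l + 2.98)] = ((3.4128*l^2 - 1.872*l + 0.0696)*(2.37*l^4 - 2.6*l^3 + 0.29*l^2 - 0.23*l + 2.98) - 0.12*(9.48*l^3 - 7.8*l^2 + 0.58*l - 0.23)*(18.96*l^3 - 15.6*l^2 + 1.16*l - 0.46))/(2.37*l^4 - 2.6*l^3 + 0.29*l^2 - 0.23*l + 2.98)^3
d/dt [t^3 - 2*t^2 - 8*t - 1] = 3*t^2 - 4*t - 8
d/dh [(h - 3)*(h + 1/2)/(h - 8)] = (h^2 - 16*h + 43/2)/(h^2 - 16*h + 64)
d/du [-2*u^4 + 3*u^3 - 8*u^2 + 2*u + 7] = -8*u^3 + 9*u^2 - 16*u + 2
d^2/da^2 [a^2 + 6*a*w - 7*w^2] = 2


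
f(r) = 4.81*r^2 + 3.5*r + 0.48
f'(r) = 9.62*r + 3.5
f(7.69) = 311.84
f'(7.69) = 77.48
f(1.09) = 10.01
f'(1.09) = 13.99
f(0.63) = 4.59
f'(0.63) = 9.56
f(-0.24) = -0.08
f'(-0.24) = 1.19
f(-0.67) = 0.29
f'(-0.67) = -2.95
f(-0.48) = -0.09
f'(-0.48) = -1.12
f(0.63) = 4.59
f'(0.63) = 9.56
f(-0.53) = -0.02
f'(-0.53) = -1.60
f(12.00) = 735.12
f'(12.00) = 118.94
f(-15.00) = 1030.23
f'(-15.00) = -140.80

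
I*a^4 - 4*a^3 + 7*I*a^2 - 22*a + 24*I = (a - 2*I)*(a + 3*I)*(a + 4*I)*(I*a + 1)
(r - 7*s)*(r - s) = r^2 - 8*r*s + 7*s^2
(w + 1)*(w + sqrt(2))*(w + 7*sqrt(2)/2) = w^3 + w^2 + 9*sqrt(2)*w^2/2 + 9*sqrt(2)*w/2 + 7*w + 7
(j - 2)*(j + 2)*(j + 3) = j^3 + 3*j^2 - 4*j - 12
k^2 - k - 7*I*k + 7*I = (k - 1)*(k - 7*I)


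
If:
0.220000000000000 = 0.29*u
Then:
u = 0.76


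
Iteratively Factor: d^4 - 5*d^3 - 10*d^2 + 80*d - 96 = (d - 4)*(d^3 - d^2 - 14*d + 24) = (d - 4)*(d - 2)*(d^2 + d - 12) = (d - 4)*(d - 3)*(d - 2)*(d + 4)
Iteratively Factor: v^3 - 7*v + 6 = (v + 3)*(v^2 - 3*v + 2) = (v - 2)*(v + 3)*(v - 1)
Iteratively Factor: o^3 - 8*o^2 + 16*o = (o - 4)*(o^2 - 4*o) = o*(o - 4)*(o - 4)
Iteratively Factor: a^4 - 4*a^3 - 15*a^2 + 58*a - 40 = (a - 2)*(a^3 - 2*a^2 - 19*a + 20) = (a - 5)*(a - 2)*(a^2 + 3*a - 4) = (a - 5)*(a - 2)*(a - 1)*(a + 4)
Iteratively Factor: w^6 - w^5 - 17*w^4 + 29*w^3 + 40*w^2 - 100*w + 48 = (w + 2)*(w^5 - 3*w^4 - 11*w^3 + 51*w^2 - 62*w + 24) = (w - 2)*(w + 2)*(w^4 - w^3 - 13*w^2 + 25*w - 12) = (w - 2)*(w - 1)*(w + 2)*(w^3 - 13*w + 12) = (w - 2)*(w - 1)*(w + 2)*(w + 4)*(w^2 - 4*w + 3) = (w - 2)*(w - 1)^2*(w + 2)*(w + 4)*(w - 3)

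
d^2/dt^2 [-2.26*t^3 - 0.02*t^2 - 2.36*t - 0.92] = -13.56*t - 0.04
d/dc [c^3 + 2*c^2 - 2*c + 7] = 3*c^2 + 4*c - 2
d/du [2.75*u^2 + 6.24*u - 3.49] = 5.5*u + 6.24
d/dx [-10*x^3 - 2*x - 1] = -30*x^2 - 2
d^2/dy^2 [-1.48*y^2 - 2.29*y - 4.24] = -2.96000000000000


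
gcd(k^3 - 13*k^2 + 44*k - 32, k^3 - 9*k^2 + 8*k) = k^2 - 9*k + 8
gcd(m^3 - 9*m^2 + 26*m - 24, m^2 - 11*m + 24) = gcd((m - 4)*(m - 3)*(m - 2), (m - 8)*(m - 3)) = m - 3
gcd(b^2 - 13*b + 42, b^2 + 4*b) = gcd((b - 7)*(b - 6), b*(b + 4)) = 1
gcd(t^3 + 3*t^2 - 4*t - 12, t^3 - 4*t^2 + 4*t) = t - 2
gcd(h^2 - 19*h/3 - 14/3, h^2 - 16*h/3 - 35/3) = h - 7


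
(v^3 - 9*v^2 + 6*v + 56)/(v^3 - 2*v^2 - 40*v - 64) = (v^2 - 11*v + 28)/(v^2 - 4*v - 32)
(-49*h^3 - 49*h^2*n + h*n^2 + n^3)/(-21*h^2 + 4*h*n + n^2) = (7*h^2 + 6*h*n - n^2)/(3*h - n)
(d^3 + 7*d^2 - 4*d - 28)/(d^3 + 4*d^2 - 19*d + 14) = (d + 2)/(d - 1)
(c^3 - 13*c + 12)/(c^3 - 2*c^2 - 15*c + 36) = (c - 1)/(c - 3)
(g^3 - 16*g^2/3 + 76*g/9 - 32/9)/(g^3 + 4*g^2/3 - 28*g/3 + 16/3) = (g - 8/3)/(g + 4)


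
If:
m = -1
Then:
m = -1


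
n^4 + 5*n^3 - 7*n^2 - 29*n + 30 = (n - 2)*(n - 1)*(n + 3)*(n + 5)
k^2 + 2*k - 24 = (k - 4)*(k + 6)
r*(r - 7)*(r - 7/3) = r^3 - 28*r^2/3 + 49*r/3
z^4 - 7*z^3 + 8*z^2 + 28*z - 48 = (z - 4)*(z - 3)*(z - 2)*(z + 2)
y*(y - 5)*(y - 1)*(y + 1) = y^4 - 5*y^3 - y^2 + 5*y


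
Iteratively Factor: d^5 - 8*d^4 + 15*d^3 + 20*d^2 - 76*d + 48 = (d - 3)*(d^4 - 5*d^3 + 20*d - 16) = (d - 3)*(d + 2)*(d^3 - 7*d^2 + 14*d - 8) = (d - 3)*(d - 1)*(d + 2)*(d^2 - 6*d + 8) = (d - 4)*(d - 3)*(d - 1)*(d + 2)*(d - 2)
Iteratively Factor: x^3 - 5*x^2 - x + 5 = (x - 5)*(x^2 - 1) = (x - 5)*(x + 1)*(x - 1)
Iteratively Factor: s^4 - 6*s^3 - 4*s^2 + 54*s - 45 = (s + 3)*(s^3 - 9*s^2 + 23*s - 15) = (s - 5)*(s + 3)*(s^2 - 4*s + 3) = (s - 5)*(s - 3)*(s + 3)*(s - 1)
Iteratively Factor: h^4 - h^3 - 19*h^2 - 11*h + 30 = (h - 1)*(h^3 - 19*h - 30) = (h - 5)*(h - 1)*(h^2 + 5*h + 6) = (h - 5)*(h - 1)*(h + 2)*(h + 3)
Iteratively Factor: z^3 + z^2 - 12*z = (z)*(z^2 + z - 12) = z*(z - 3)*(z + 4)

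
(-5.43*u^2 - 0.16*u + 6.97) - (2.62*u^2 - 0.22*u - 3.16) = -8.05*u^2 + 0.06*u + 10.13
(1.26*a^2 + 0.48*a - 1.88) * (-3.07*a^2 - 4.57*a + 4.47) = -3.8682*a^4 - 7.2318*a^3 + 9.2102*a^2 + 10.7372*a - 8.4036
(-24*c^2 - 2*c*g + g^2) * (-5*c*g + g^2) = 120*c^3*g - 14*c^2*g^2 - 7*c*g^3 + g^4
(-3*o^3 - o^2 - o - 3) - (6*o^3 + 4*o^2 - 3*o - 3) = -9*o^3 - 5*o^2 + 2*o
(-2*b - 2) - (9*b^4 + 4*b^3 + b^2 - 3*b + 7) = -9*b^4 - 4*b^3 - b^2 + b - 9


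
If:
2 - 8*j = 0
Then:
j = 1/4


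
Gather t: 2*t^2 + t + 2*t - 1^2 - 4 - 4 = 2*t^2 + 3*t - 9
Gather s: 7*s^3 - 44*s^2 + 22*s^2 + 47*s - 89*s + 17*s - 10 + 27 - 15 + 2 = 7*s^3 - 22*s^2 - 25*s + 4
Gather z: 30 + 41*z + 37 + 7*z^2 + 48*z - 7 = 7*z^2 + 89*z + 60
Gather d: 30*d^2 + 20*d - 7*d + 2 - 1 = 30*d^2 + 13*d + 1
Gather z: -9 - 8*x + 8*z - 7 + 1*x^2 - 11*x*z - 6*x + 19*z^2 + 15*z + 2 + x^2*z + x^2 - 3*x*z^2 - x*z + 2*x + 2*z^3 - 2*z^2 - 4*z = 2*x^2 - 12*x + 2*z^3 + z^2*(17 - 3*x) + z*(x^2 - 12*x + 19) - 14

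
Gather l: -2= -2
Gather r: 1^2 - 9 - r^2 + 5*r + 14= -r^2 + 5*r + 6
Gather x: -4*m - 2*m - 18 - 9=-6*m - 27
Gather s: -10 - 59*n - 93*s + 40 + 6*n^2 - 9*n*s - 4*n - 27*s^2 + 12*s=6*n^2 - 63*n - 27*s^2 + s*(-9*n - 81) + 30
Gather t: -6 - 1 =-7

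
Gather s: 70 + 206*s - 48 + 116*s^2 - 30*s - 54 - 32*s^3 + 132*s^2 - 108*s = -32*s^3 + 248*s^2 + 68*s - 32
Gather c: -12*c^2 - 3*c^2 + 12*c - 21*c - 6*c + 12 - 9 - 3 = -15*c^2 - 15*c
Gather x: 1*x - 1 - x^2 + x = -x^2 + 2*x - 1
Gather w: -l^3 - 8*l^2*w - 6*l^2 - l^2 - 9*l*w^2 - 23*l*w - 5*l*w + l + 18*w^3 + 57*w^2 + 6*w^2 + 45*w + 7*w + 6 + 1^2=-l^3 - 7*l^2 + l + 18*w^3 + w^2*(63 - 9*l) + w*(-8*l^2 - 28*l + 52) + 7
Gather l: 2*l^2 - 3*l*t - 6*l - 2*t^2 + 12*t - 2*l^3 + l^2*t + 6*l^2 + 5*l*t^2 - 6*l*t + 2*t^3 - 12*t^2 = -2*l^3 + l^2*(t + 8) + l*(5*t^2 - 9*t - 6) + 2*t^3 - 14*t^2 + 12*t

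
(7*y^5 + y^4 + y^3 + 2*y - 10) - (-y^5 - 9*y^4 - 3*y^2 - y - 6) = 8*y^5 + 10*y^4 + y^3 + 3*y^2 + 3*y - 4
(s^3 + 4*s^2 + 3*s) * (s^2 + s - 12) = s^5 + 5*s^4 - 5*s^3 - 45*s^2 - 36*s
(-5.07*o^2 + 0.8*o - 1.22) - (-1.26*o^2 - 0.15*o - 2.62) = -3.81*o^2 + 0.95*o + 1.4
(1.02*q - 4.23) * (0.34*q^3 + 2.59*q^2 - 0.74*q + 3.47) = 0.3468*q^4 + 1.2036*q^3 - 11.7105*q^2 + 6.6696*q - 14.6781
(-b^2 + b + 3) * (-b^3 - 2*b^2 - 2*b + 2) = b^5 + b^4 - 3*b^3 - 10*b^2 - 4*b + 6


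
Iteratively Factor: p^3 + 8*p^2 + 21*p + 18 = (p + 3)*(p^2 + 5*p + 6) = (p + 3)^2*(p + 2)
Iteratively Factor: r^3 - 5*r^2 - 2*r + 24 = (r + 2)*(r^2 - 7*r + 12) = (r - 4)*(r + 2)*(r - 3)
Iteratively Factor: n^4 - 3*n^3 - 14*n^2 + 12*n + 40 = (n - 2)*(n^3 - n^2 - 16*n - 20) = (n - 2)*(n + 2)*(n^2 - 3*n - 10) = (n - 2)*(n + 2)^2*(n - 5)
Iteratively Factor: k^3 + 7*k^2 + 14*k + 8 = (k + 4)*(k^2 + 3*k + 2) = (k + 1)*(k + 4)*(k + 2)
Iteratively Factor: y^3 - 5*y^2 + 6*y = (y)*(y^2 - 5*y + 6) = y*(y - 2)*(y - 3)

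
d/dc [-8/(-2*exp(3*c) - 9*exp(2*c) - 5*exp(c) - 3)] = (-48*exp(2*c) - 144*exp(c) - 40)*exp(c)/(2*exp(3*c) + 9*exp(2*c) + 5*exp(c) + 3)^2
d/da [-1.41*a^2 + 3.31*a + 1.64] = 3.31 - 2.82*a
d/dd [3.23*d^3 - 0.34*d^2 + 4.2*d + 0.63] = 9.69*d^2 - 0.68*d + 4.2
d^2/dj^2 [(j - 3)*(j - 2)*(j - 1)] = 6*j - 12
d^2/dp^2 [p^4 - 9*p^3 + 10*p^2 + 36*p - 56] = 12*p^2 - 54*p + 20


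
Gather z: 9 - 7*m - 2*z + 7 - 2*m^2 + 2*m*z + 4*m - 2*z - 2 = -2*m^2 - 3*m + z*(2*m - 4) + 14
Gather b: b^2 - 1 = b^2 - 1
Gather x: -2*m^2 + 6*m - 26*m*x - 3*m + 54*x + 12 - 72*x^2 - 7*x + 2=-2*m^2 + 3*m - 72*x^2 + x*(47 - 26*m) + 14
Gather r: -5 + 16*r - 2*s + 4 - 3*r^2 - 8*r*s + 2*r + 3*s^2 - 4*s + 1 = -3*r^2 + r*(18 - 8*s) + 3*s^2 - 6*s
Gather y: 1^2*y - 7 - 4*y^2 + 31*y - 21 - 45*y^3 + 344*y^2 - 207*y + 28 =-45*y^3 + 340*y^2 - 175*y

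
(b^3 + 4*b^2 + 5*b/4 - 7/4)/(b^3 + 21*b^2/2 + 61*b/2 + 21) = (b - 1/2)/(b + 6)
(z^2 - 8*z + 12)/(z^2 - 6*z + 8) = (z - 6)/(z - 4)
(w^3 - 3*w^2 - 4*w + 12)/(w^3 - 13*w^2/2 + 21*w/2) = 2*(w^2 - 4)/(w*(2*w - 7))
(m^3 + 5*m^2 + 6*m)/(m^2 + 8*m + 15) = m*(m + 2)/(m + 5)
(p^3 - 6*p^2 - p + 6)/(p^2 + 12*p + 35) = (p^3 - 6*p^2 - p + 6)/(p^2 + 12*p + 35)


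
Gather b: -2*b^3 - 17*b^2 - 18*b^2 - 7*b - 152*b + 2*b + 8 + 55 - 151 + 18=-2*b^3 - 35*b^2 - 157*b - 70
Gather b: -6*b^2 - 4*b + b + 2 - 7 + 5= -6*b^2 - 3*b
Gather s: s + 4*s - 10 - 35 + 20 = 5*s - 25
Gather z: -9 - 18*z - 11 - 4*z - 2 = -22*z - 22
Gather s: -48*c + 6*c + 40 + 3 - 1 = 42 - 42*c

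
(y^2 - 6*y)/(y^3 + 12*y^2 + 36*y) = (y - 6)/(y^2 + 12*y + 36)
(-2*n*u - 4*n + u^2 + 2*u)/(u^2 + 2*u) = (-2*n + u)/u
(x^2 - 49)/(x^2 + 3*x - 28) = (x - 7)/(x - 4)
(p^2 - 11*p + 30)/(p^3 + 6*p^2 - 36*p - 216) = (p - 5)/(p^2 + 12*p + 36)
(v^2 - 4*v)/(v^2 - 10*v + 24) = v/(v - 6)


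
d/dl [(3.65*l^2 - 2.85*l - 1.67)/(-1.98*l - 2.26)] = (-7.227*l^2 - 16.498*l + 3.1344)/(3.9204*l^2 + 8.9496*l + 5.1076)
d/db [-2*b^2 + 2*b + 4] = 2 - 4*b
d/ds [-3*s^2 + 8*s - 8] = 8 - 6*s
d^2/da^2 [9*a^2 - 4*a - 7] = 18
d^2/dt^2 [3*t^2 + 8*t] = 6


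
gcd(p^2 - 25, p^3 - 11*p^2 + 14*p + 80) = p - 5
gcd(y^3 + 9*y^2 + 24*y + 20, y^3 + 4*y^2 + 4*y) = y^2 + 4*y + 4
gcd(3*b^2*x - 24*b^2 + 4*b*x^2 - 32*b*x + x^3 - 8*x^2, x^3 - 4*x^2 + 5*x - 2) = 1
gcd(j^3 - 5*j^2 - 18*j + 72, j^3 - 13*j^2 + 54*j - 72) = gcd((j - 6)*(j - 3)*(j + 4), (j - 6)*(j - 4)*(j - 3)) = j^2 - 9*j + 18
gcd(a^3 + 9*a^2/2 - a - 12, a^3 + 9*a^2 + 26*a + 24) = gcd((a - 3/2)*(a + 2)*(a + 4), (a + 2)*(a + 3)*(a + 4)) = a^2 + 6*a + 8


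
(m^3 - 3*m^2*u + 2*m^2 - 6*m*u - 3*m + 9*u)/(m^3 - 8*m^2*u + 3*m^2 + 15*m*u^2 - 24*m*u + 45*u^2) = (1 - m)/(-m + 5*u)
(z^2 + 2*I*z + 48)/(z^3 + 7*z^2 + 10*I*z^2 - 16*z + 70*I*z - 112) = (z - 6*I)/(z^2 + z*(7 + 2*I) + 14*I)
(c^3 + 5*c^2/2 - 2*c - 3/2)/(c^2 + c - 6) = (2*c^2 - c - 1)/(2*(c - 2))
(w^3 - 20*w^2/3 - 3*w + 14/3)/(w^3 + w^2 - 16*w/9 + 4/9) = 3*(w^2 - 6*w - 7)/(3*w^2 + 5*w - 2)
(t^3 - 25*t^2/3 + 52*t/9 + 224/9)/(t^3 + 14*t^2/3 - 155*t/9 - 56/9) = (3*t^2 - 17*t - 28)/(3*t^2 + 22*t + 7)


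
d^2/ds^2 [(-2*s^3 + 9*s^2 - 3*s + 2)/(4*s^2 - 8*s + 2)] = (32*s^3 - 6*s^2 - 36*s + 25)/(8*s^6 - 48*s^5 + 108*s^4 - 112*s^3 + 54*s^2 - 12*s + 1)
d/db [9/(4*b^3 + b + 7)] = 9*(-12*b^2 - 1)/(4*b^3 + b + 7)^2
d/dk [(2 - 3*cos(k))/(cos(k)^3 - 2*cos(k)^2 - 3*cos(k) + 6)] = (-6*cos(k)^3 + 12*cos(k)^2 - 8*cos(k) + 12)*sin(k)/((sin(k)^2 + 2)^2*(cos(k) - 2)^2)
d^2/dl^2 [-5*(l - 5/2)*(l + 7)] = -10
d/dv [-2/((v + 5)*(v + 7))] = 4*(v + 6)/((v + 5)^2*(v + 7)^2)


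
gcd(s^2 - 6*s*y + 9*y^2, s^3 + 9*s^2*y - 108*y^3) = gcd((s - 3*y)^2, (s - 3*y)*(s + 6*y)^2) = -s + 3*y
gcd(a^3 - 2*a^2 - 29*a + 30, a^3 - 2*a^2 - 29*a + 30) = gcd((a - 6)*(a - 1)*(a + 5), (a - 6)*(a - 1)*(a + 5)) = a^3 - 2*a^2 - 29*a + 30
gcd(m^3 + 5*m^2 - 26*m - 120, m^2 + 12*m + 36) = m + 6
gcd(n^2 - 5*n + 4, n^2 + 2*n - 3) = n - 1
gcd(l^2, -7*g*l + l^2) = l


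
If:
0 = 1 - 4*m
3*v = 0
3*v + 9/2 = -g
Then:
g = -9/2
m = 1/4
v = 0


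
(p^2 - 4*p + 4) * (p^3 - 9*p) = p^5 - 4*p^4 - 5*p^3 + 36*p^2 - 36*p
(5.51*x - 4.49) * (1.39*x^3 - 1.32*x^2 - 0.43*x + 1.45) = 7.6589*x^4 - 13.5143*x^3 + 3.5575*x^2 + 9.9202*x - 6.5105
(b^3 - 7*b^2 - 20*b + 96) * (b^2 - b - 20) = b^5 - 8*b^4 - 33*b^3 + 256*b^2 + 304*b - 1920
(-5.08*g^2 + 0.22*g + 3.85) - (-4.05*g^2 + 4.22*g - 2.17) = -1.03*g^2 - 4.0*g + 6.02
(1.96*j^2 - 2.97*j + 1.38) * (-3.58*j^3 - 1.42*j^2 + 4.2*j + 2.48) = -7.0168*j^5 + 7.8494*j^4 + 7.509*j^3 - 9.5728*j^2 - 1.5696*j + 3.4224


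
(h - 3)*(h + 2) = h^2 - h - 6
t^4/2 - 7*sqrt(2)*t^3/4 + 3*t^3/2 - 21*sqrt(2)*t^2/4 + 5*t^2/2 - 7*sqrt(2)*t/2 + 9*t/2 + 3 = (t/2 + 1/2)*(t + 2)*(t - 3*sqrt(2))*(t - sqrt(2)/2)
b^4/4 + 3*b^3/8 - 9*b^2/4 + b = b*(b/4 + 1)*(b - 2)*(b - 1/2)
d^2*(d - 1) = d^3 - d^2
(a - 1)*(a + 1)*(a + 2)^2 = a^4 + 4*a^3 + 3*a^2 - 4*a - 4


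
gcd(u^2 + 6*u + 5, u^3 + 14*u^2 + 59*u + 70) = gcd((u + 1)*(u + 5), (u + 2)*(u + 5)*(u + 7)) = u + 5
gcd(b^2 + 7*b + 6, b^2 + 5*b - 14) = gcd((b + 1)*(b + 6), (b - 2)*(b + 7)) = 1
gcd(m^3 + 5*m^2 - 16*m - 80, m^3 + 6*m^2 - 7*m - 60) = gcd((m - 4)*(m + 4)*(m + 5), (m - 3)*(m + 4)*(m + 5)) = m^2 + 9*m + 20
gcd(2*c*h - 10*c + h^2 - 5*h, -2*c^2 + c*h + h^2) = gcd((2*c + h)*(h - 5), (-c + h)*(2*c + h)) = 2*c + h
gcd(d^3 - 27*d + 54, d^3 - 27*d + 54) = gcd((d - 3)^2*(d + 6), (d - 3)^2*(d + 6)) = d^3 - 27*d + 54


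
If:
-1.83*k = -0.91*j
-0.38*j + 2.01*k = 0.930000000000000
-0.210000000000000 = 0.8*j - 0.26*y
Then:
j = 1.50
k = 0.75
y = 5.43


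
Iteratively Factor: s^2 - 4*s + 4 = (s - 2)*(s - 2)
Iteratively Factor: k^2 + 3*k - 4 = (k + 4)*(k - 1)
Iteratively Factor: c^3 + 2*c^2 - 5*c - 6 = (c + 1)*(c^2 + c - 6) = (c + 1)*(c + 3)*(c - 2)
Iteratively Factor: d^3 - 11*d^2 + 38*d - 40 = (d - 2)*(d^2 - 9*d + 20) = (d - 5)*(d - 2)*(d - 4)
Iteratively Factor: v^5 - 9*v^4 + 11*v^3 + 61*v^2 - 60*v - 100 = (v - 2)*(v^4 - 7*v^3 - 3*v^2 + 55*v + 50) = (v - 2)*(v + 2)*(v^3 - 9*v^2 + 15*v + 25) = (v - 5)*(v - 2)*(v + 2)*(v^2 - 4*v - 5) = (v - 5)^2*(v - 2)*(v + 2)*(v + 1)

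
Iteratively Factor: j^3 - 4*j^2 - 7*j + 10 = (j + 2)*(j^2 - 6*j + 5) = (j - 1)*(j + 2)*(j - 5)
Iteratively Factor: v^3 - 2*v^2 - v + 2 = (v - 1)*(v^2 - v - 2) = (v - 2)*(v - 1)*(v + 1)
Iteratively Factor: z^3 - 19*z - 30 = (z + 3)*(z^2 - 3*z - 10) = (z - 5)*(z + 3)*(z + 2)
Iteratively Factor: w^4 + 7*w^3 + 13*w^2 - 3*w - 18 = (w + 3)*(w^3 + 4*w^2 + w - 6) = (w + 3)^2*(w^2 + w - 2) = (w - 1)*(w + 3)^2*(w + 2)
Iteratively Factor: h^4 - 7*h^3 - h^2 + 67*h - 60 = (h - 1)*(h^3 - 6*h^2 - 7*h + 60) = (h - 5)*(h - 1)*(h^2 - h - 12) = (h - 5)*(h - 1)*(h + 3)*(h - 4)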